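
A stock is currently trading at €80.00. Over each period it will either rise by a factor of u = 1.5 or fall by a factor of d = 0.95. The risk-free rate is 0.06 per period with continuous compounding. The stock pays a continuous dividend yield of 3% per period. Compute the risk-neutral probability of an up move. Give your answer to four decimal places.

Per-period risk-free factor R = e^0.06 = 1.0618; dividend-adjusted growth = e^(0.06−0.03) = 1.0305.
Risk-neutral probability p = (1.0305 − 0.95)/(1.5 − 0.95) = 0.0805/0.5500 = 0.1463

p = 0.1463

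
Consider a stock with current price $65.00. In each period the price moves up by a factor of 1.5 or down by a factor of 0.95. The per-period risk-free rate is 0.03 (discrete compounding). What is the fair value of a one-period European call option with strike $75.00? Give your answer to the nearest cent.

Risk-neutral probability p = (1 + 0.03 − 0.95)/(1.5 − 0.95) = 0.0800/0.5500 = 0.1455
Terminal stock prices: S_u = 97.5, S_d = 61.75
Terminal payoffs (S − K): max(22.5, 0) = 22.5, max(-13.25, 0) = 0
Node 0 (S = 65): V_0 = 1/1.03·[0.1455·22.5000 + 0.8545·0.0000] = 3.1774

$3.18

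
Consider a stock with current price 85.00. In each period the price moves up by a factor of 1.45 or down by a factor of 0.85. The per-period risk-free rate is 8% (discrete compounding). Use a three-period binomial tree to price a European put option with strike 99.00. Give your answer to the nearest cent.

Risk-neutral probability p = (1 + 0.08 − 0.85)/(1.45 − 0.85) = 0.2300/0.6000 = 0.3833
Terminal stock prices: S_uuu = 259.1, S_uud = 151.9, S_udd = 89.05, S_ddd = 52.2
Terminal payoffs (K − S): max(-160.1, 0) = 0, max(-52.91, 0) = 0, max(9.952, 0) = 9.952, max(46.8, 0) = 46.8
Node uu (S = 178.7): V_uu = 1/1.08·[0.3833·0.0000 + 0.6167·0.0000] = 0.0000
Node ud (S = 104.8): V_ud = 1/1.08·[0.3833·0.0000 + 0.6167·9.9519] = 5.6824
Node dd (S = 61.41): V_dd = 1/1.08·[0.3833·9.9519 + 0.6167·46.7994] = 30.2542
Node u (S = 123.2): V_u = 1/1.08·[0.3833·0.0000 + 0.6167·5.6824] = 3.2446
Node d (S = 72.25): V_d = 1/1.08·[0.3833·5.6824 + 0.6167·30.2542] = 19.2917
Node 0 (S = 85): V_0 = 1/1.08·[0.3833·3.2446 + 0.6167·19.2917] = 12.1669

12.17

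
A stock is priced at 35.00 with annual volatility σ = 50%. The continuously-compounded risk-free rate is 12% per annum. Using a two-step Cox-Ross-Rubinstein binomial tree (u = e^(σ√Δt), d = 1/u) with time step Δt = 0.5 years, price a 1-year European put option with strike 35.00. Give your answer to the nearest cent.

CRR parameters: u = e^(σ√Δt) = e^(0.5·√0.5) = 1.4241, d = 1/u = 0.7022
Per-period rate: rΔt = 0.12·0.5 = 0.06, so R = e^0.06 = 1.0618
Risk-neutral probability p = (e^0.06 − 0.7022)/(1.4241 − 0.7022) = 0.3596/0.7219 = 0.4982
Terminal stock prices: S_uu = 70.98, S_ud = 35, S_dd = 17.26
Terminal payoffs (K − S): max(-35.98, 0) = 0, max(0, 0) = 0, max(17.74, 0) = 17.74
Node u (S = 49.84): V_u = e^(−0.06)·[0.4982·0.0000 + 0.5018·0.0000] = 0.0000
Node d (S = 24.58): V_d = e^(−0.06)·[0.4982·0.0000 + 0.5018·17.7426] = 8.3852
Node 0 (S = 35): V_0 = e^(−0.06)·[0.4982·0.0000 + 0.5018·8.3852] = 3.9628

3.96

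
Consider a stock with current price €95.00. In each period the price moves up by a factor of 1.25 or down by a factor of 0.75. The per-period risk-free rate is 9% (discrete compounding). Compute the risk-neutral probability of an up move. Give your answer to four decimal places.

p = 0.6800

Risk-neutral probability p = (1 + 0.09 − 0.75)/(1.25 − 0.75) = 0.3400/0.5000 = 0.6800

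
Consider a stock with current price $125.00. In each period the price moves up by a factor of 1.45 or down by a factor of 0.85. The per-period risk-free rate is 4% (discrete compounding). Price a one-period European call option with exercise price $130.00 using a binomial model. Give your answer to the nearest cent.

$15.60

Risk-neutral probability p = (1 + 0.04 − 0.85)/(1.45 − 0.85) = 0.1900/0.6000 = 0.3167
Terminal stock prices: S_u = 181.2, S_d = 106.2
Terminal payoffs (S − K): max(51.25, 0) = 51.25, max(-23.75, 0) = 0
Node 0 (S = 125): V_0 = 1/1.04·[0.3167·51.2500 + 0.6833·0.0000] = 15.6050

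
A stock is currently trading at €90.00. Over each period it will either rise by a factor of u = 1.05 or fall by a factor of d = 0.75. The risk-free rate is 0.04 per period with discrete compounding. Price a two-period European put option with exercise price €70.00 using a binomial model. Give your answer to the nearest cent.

€0.02

Risk-neutral probability p = (1 + 0.04 − 0.75)/(1.05 − 0.75) = 0.2900/0.3000 = 0.9667
Terminal stock prices: S_uu = 99.23, S_ud = 70.88, S_dd = 50.62
Terminal payoffs (K − S): max(-29.23, 0) = 0, max(-0.875, 0) = 0, max(19.38, 0) = 19.38
Node u (S = 94.5): V_u = 1/1.04·[0.9667·0.0000 + 0.0333·0.0000] = 0.0000
Node d (S = 67.5): V_d = 1/1.04·[0.9667·0.0000 + 0.0333·19.3750] = 0.6210
Node 0 (S = 90): V_0 = 1/1.04·[0.9667·0.0000 + 0.0333·0.6210] = 0.0199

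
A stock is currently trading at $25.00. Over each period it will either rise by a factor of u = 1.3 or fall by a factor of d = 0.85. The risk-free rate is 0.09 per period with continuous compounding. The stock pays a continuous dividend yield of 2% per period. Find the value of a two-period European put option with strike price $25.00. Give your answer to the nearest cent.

$1.48

Per-period risk-free factor R = e^0.09 = 1.0942; dividend-adjusted growth = e^(0.09−0.02) = 1.0725.
Risk-neutral probability p = (1.0725 − 0.85)/(1.3 − 0.85) = 0.2225/0.4500 = 0.4945
Terminal stock prices: S_uu = 42.25, S_ud = 27.62, S_dd = 18.06
Terminal payoffs (K − S): max(-17.25, 0) = 0, max(-2.625, 0) = 0, max(6.938, 0) = 6.938
Node u (S = 32.5): V_u = e^(−0.09)·[0.4945·0.0000 + 0.5055·0.0000] = 0.0000
Node d (S = 21.25): V_d = e^(−0.09)·[0.4945·0.0000 + 0.5055·6.9375] = 3.2053
Node 0 (S = 25): V_0 = e^(−0.09)·[0.4945·0.0000 + 0.5055·3.2053] = 1.4809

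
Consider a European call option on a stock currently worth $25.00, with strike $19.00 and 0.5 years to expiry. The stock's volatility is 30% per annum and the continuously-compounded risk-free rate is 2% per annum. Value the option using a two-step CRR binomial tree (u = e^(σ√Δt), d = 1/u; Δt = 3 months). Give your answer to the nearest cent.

$6.32

CRR parameters: u = e^(σ√Δt) = e^(0.3·√0.25) = 1.1618, d = 1/u = 0.8607
Per-period rate: rΔt = 0.02·0.25 = 0.005, so R = e^0.005 = 1.0050
Risk-neutral probability p = (e^0.005 − 0.8607)/(1.1618 − 0.8607) = 0.1443/0.3011 = 0.4792
Terminal stock prices: S_uu = 33.75, S_ud = 25, S_dd = 18.52
Terminal payoffs (S − K): max(14.75, 0) = 14.75, max(6, 0) = 6, max(-0.4795, 0) = 0
Node u (S = 29.05): V_u = e^(−0.005)·[0.4792·14.7465 + 0.5208·6.0000] = 10.1406
Node d (S = 21.52): V_d = e^(−0.005)·[0.4792·6.0000 + 0.5208·0.0000] = 2.8610
Node 0 (S = 25): V_0 = e^(−0.005)·[0.4792·10.1406 + 0.5208·2.8610] = 6.3178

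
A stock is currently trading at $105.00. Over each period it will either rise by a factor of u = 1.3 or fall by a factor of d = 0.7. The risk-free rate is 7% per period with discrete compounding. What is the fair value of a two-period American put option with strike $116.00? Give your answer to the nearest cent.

Risk-neutral probability p = (1 + 0.07 − 0.7)/(1.3 − 0.7) = 0.3700/0.6000 = 0.6167
Terminal stock prices: S_uu = 177.5, S_ud = 95.55, S_dd = 51.45
Terminal payoffs (K − S): max(-61.45, 0) = 0, max(20.45, 0) = 20.45, max(64.55, 0) = 64.55
Node u (S = 136.5): continuation = 1/1.07·[0.6167·0.0000 + 0.3833·20.4500] = 7.3263; exercise value = 0.0000 ≤ continuation, so V_u = 7.3263
Node d (S = 73.5): continuation = 1/1.07·[0.6167·20.4500 + 0.3833·64.5500] = 34.9112; exercise value = 42.5000 > continuation, so V_d = 42.5000 (exercise)
Node 0 (S = 105): continuation = 1/1.07·[0.6167·7.3263 + 0.3833·42.5000] = 19.4482; exercise value = 11.0000 ≤ continuation, so V_0 = 19.4482

$19.45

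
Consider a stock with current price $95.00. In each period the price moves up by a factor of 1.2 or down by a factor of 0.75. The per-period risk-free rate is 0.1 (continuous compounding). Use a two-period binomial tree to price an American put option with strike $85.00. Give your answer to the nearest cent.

Risk-neutral probability p = (e^0.1 − 0.75)/(1.2 − 0.75) = 0.3552/0.4500 = 0.7893
Terminal stock prices: S_uu = 136.8, S_ud = 85.5, S_dd = 53.44
Terminal payoffs (K − S): max(-51.8, 0) = 0, max(-0.5, 0) = 0, max(31.56, 0) = 31.56
Node u (S = 114): continuation = e^(−0.1)·[0.7893·0.0000 + 0.2107·0.0000] = 0.0000; exercise value = 0.0000 ≤ continuation, so V_u = 0.0000
Node d (S = 71.25): continuation = e^(−0.1)·[0.7893·0.0000 + 0.2107·31.5625] = 6.0183; exercise value = 13.7500 > continuation, so V_d = 13.7500 (exercise)
Node 0 (S = 95): continuation = e^(−0.1)·[0.7893·0.0000 + 0.2107·13.7500] = 2.6218; exercise value = 0.0000 ≤ continuation, so V_0 = 2.6218

$2.62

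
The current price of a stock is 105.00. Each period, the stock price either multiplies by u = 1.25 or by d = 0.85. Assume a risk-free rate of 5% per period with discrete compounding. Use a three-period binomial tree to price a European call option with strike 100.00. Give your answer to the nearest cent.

Risk-neutral probability p = (1 + 0.05 − 0.85)/(1.25 − 0.85) = 0.2000/0.4000 = 0.5000
Terminal stock prices: S_uuu = 205.1, S_uud = 139.5, S_udd = 94.83, S_ddd = 64.48
Terminal payoffs (S − K): max(105.1, 0) = 105.1, max(39.45, 0) = 39.45, max(-5.172, 0) = 0, max(-35.52, 0) = 0
Node uu (S = 164.1): V_uu = 1/1.05·[0.5000·105.0781 + 0.5000·39.4531] = 68.8244
Node ud (S = 111.6): V_ud = 1/1.05·[0.5000·39.4531 + 0.5000·0.0000] = 18.7872
Node dd (S = 75.86): V_dd = 1/1.05·[0.5000·0.0000 + 0.5000·0.0000] = 0.0000
Node u (S = 131.2): V_u = 1/1.05·[0.5000·68.8244 + 0.5000·18.7872] = 41.7198
Node d (S = 89.25): V_d = 1/1.05·[0.5000·18.7872 + 0.5000·0.0000] = 8.9463
Node 0 (S = 105): V_0 = 1/1.05·[0.5000·41.7198 + 0.5000·8.9463] = 24.1267

24.13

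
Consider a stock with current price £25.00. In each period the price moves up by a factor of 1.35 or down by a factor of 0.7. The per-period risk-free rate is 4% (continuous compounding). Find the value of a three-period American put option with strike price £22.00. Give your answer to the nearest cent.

Risk-neutral probability p = (e^0.04 − 0.7)/(1.35 − 0.7) = 0.3408/0.6500 = 0.5243
Terminal stock prices: S_uuu = 61.51, S_uud = 31.89, S_udd = 16.54, S_ddd = 8.575
Terminal payoffs (K − S): max(-39.51, 0) = 0, max(-9.894, 0) = 0, max(5.463, 0) = 5.463, max(13.43, 0) = 13.43
Node uu (S = 45.56): continuation = e^(−0.04)·[0.5243·0.0000 + 0.4757·0.0000] = 0.0000; exercise value = 0.0000 ≤ continuation, so V_uu = 0.0000
Node ud (S = 23.62): continuation = e^(−0.04)·[0.5243·0.0000 + 0.4757·5.4625] = 2.4965; exercise value = 0.0000 ≤ continuation, so V_ud = 2.4965
Node dd (S = 12.25): continuation = e^(−0.04)·[0.5243·5.4625 + 0.4757·13.4250] = 8.8874; exercise value = 9.7500 > continuation, so V_dd = 9.7500 (exercise)
Node u (S = 33.75): continuation = e^(−0.04)·[0.5243·0.0000 + 0.4757·2.4965] = 1.1410; exercise value = 0.0000 ≤ continuation, so V_u = 1.1410
Node d (S = 17.5): continuation = e^(−0.04)·[0.5243·2.4965 + 0.4757·9.7500] = 5.7136; exercise value = 4.5000 ≤ continuation, so V_d = 5.7136
Node 0 (S = 25): continuation = e^(−0.04)·[0.5243·1.1410 + 0.4757·5.7136] = 3.1860; exercise value = 0.0000 ≤ continuation, so V_0 = 3.1860

£3.19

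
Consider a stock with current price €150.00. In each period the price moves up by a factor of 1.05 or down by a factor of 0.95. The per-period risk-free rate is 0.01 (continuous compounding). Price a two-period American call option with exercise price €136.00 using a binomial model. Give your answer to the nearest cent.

Risk-neutral probability p = (e^0.01 − 0.95)/(1.05 − 0.95) = 0.0601/0.1000 = 0.6005
Terminal stock prices: S_uu = 165.4, S_ud = 149.6, S_dd = 135.4
Terminal payoffs (S − K): max(29.38, 0) = 29.38, max(13.62, 0) = 13.62, max(-0.625, 0) = 0
Node u (S = 157.5): continuation = e^(−0.01)·[0.6005·29.3750 + 0.3995·13.6250] = 22.8532; exercise value = 21.5000 ≤ continuation, so V_u = 22.8532
Node d (S = 142.5): continuation = e^(−0.01)·[0.6005·13.6250 + 0.3995·0.0000] = 8.1004; exercise value = 6.5000 ≤ continuation, so V_d = 8.1004
Node 0 (S = 150): continuation = e^(−0.01)·[0.6005·22.8532 + 0.3995·8.1004] = 16.7908; exercise value = 14.0000 ≤ continuation, so V_0 = 16.7908

€16.79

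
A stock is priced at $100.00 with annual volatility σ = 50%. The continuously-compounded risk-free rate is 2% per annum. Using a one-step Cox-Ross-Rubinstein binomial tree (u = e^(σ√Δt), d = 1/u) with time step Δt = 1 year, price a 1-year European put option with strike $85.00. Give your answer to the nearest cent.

$14.39

CRR parameters: u = e^(σ√Δt) = e^(0.5·√1) = 1.6487, d = 1/u = 0.6065
Per-period rate: rΔt = 0.02·1 = 0.02, so R = e^0.02 = 1.0202
Risk-neutral probability p = (e^0.02 − 0.6065)/(1.6487 − 0.6065) = 0.4137/1.0422 = 0.3969
Terminal stock prices: S_u = 164.9, S_d = 60.65
Terminal payoffs (K − S): max(-79.87, 0) = 0, max(24.35, 0) = 24.35
Node 0 (S = 100): V_0 = e^(−0.02)·[0.3969·0.0000 + 0.6031·24.3469] = 14.3923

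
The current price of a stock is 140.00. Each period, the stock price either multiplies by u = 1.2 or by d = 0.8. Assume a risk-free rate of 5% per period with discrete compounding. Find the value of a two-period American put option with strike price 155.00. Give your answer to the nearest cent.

19.74

Risk-neutral probability p = (1 + 0.05 − 0.8)/(1.2 − 0.8) = 0.2500/0.4000 = 0.6250
Terminal stock prices: S_uu = 201.6, S_ud = 134.4, S_dd = 89.6
Terminal payoffs (K − S): max(-46.6, 0) = 0, max(20.6, 0) = 20.6, max(65.4, 0) = 65.4
Node u (S = 168): continuation = 1/1.05·[0.6250·0.0000 + 0.3750·20.6000] = 7.3571; exercise value = 0.0000 ≤ continuation, so V_u = 7.3571
Node d (S = 112): continuation = 1/1.05·[0.6250·20.6000 + 0.3750·65.4000] = 35.6190; exercise value = 43.0000 > continuation, so V_d = 43.0000 (exercise)
Node 0 (S = 140): continuation = 1/1.05·[0.6250·7.3571 + 0.3750·43.0000] = 19.7364; exercise value = 15.0000 ≤ continuation, so V_0 = 19.7364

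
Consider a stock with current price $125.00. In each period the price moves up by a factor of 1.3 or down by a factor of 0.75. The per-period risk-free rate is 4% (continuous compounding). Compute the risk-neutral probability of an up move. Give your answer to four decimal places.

Risk-neutral probability p = (e^0.04 − 0.75)/(1.3 − 0.75) = 0.2908/0.5500 = 0.5287

p = 0.5287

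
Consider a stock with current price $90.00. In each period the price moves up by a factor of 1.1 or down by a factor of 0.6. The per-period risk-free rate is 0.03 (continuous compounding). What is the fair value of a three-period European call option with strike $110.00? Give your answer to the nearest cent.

$5.71

Risk-neutral probability p = (e^0.03 − 0.6)/(1.1 − 0.6) = 0.4305/0.5000 = 0.8609
Terminal stock prices: S_uuu = 119.8, S_uud = 65.34, S_udd = 35.64, S_ddd = 19.44
Terminal payoffs (S − K): max(9.79, 0) = 9.79, max(-44.66, 0) = 0, max(-74.36, 0) = 0, max(-90.56, 0) = 0
Node uu (S = 108.9): V_uu = e^(−0.03)·[0.8609·9.7900 + 0.1391·0.0000] = 8.1792
Node ud (S = 59.4): V_ud = e^(−0.03)·[0.8609·0.0000 + 0.1391·0.0000] = 0.0000
Node dd (S = 32.4): V_dd = e^(−0.03)·[0.8609·0.0000 + 0.1391·0.0000] = 0.0000
Node u (S = 99): V_u = e^(−0.03)·[0.8609·8.1792 + 0.1391·0.0000] = 6.8334
Node d (S = 54): V_d = e^(−0.03)·[0.8609·0.0000 + 0.1391·0.0000] = 0.0000
Node 0 (S = 90): V_0 = e^(−0.03)·[0.8609·6.8334 + 0.1391·0.0000] = 5.7091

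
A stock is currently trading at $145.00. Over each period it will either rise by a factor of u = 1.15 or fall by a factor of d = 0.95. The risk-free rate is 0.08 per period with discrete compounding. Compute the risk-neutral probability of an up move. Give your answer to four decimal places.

p = 0.6500

Risk-neutral probability p = (1 + 0.08 − 0.95)/(1.15 − 0.95) = 0.1300/0.2000 = 0.6500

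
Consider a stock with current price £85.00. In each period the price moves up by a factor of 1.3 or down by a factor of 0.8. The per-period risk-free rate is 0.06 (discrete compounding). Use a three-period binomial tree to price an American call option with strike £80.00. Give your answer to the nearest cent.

£24.02

Risk-neutral probability p = (1 + 0.06 − 0.8)/(1.3 − 0.8) = 0.2600/0.5000 = 0.5200
Terminal stock prices: S_uuu = 186.7, S_uud = 114.9, S_udd = 70.72, S_ddd = 43.52
Terminal payoffs (S − K): max(106.7, 0) = 106.7, max(34.92, 0) = 34.92, max(-9.28, 0) = 0, max(-36.48, 0) = 0
Node uu (S = 143.7): continuation = 1/1.06·[0.5200·106.7450 + 0.4800·34.9200] = 68.1783; exercise value = 63.6500 ≤ continuation, so V_uu = 68.1783
Node ud (S = 88.4): continuation = 1/1.06·[0.5200·34.9200 + 0.4800·0.0000] = 17.1306; exercise value = 8.4000 ≤ continuation, so V_ud = 17.1306
Node dd (S = 54.4): continuation = 1/1.06·[0.5200·0.0000 + 0.4800·0.0000] = 0.0000; exercise value = 0.0000 ≤ continuation, so V_dd = 0.0000
Node u (S = 110.5): continuation = 1/1.06·[0.5200·68.1783 + 0.4800·17.1306] = 41.2032; exercise value = 30.5000 ≤ continuation, so V_u = 41.2032
Node d (S = 68): continuation = 1/1.06·[0.5200·17.1306 + 0.4800·0.0000] = 8.4037; exercise value = 0.0000 ≤ continuation, so V_d = 8.4037
Node 0 (S = 85): continuation = 1/1.06·[0.5200·41.2032 + 0.4800·8.4037] = 24.0183; exercise value = 5.0000 ≤ continuation, so V_0 = 24.0183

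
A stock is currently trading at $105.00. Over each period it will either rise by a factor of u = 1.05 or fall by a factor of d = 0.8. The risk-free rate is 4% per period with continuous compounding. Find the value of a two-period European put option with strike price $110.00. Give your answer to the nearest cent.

Risk-neutral probability p = (e^0.04 − 0.8)/(1.05 − 0.8) = 0.2408/0.2500 = 0.9632
Terminal stock prices: S_uu = 115.8, S_ud = 88.2, S_dd = 67.2
Terminal payoffs (K − S): max(-5.763, 0) = 0, max(21.8, 0) = 21.8, max(42.8, 0) = 42.8
Node u (S = 110.2): V_u = e^(−0.04)·[0.9632·0.0000 + 0.0368·21.8000] = 0.7699
Node d (S = 84): V_d = e^(−0.04)·[0.9632·21.8000 + 0.0368·42.8000] = 21.6868
Node 0 (S = 105): V_0 = e^(−0.04)·[0.9632·0.7699 + 0.0368·21.6868] = 1.4784

$1.48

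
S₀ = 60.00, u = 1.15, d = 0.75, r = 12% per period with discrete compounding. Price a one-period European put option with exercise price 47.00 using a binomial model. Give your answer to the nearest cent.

Risk-neutral probability p = (1 + 0.12 − 0.75)/(1.15 − 0.75) = 0.3700/0.4000 = 0.9250
Terminal stock prices: S_u = 69, S_d = 45
Terminal payoffs (K − S): max(-22, 0) = 0, max(2, 0) = 2
Node 0 (S = 60): V_0 = 1/1.12·[0.9250·0.0000 + 0.0750·2.0000] = 0.1339

0.13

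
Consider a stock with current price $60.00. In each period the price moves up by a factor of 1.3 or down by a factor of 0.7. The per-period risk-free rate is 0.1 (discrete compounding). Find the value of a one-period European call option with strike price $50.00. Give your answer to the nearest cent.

Risk-neutral probability p = (1 + 0.1 − 0.7)/(1.3 − 0.7) = 0.4000/0.6000 = 0.6667
Terminal stock prices: S_u = 78, S_d = 42
Terminal payoffs (S − K): max(28, 0) = 28, max(-8, 0) = 0
Node 0 (S = 60): V_0 = 1/1.1·[0.6667·28.0000 + 0.3333·0.0000] = 16.9697

$16.97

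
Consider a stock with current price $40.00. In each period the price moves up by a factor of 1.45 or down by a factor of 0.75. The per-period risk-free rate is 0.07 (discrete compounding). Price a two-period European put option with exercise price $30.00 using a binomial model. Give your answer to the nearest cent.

$1.93

Risk-neutral probability p = (1 + 0.07 − 0.75)/(1.45 − 0.75) = 0.3200/0.7000 = 0.4571
Terminal stock prices: S_uu = 84.1, S_ud = 43.5, S_dd = 22.5
Terminal payoffs (K − S): max(-54.1, 0) = 0, max(-13.5, 0) = 0, max(7.5, 0) = 7.5
Node u (S = 58): V_u = 1/1.07·[0.4571·0.0000 + 0.5429·0.0000] = 0.0000
Node d (S = 30): V_d = 1/1.07·[0.4571·0.0000 + 0.5429·7.5000] = 3.8051
Node 0 (S = 40): V_0 = 1/1.07·[0.4571·0.0000 + 0.5429·3.8051] = 1.9305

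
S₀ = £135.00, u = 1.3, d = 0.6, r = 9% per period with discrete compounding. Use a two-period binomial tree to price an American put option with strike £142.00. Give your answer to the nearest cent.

Risk-neutral probability p = (1 + 0.09 − 0.6)/(1.3 − 0.6) = 0.4900/0.7000 = 0.7000
Terminal stock prices: S_uu = 228.2, S_ud = 105.3, S_dd = 48.6
Terminal payoffs (K − S): max(-86.15, 0) = 0, max(36.7, 0) = 36.7, max(93.4, 0) = 93.4
Node u (S = 175.5): continuation = 1/1.09·[0.7000·0.0000 + 0.3000·36.7000] = 10.1009; exercise value = 0.0000 ≤ continuation, so V_u = 10.1009
Node d (S = 81): continuation = 1/1.09·[0.7000·36.7000 + 0.3000·93.4000] = 49.2752; exercise value = 61.0000 > continuation, so V_d = 61.0000 (exercise)
Node 0 (S = 135): continuation = 1/1.09·[0.7000·10.1009 + 0.3000·61.0000] = 23.2758; exercise value = 7.0000 ≤ continuation, so V_0 = 23.2758

£23.28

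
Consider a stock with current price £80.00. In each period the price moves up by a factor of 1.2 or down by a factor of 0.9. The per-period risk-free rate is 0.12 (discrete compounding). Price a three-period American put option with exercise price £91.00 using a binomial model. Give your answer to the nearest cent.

Risk-neutral probability p = (1 + 0.12 − 0.9)/(1.2 − 0.9) = 0.2200/0.3000 = 0.7333
Terminal stock prices: S_uuu = 138.2, S_uud = 103.7, S_udd = 77.76, S_ddd = 58.32
Terminal payoffs (K − S): max(-47.24, 0) = 0, max(-12.68, 0) = 0, max(13.24, 0) = 13.24, max(32.68, 0) = 32.68
Node uu (S = 115.2): continuation = 1/1.12·[0.7333·0.0000 + 0.2667·0.0000] = 0.0000; exercise value = 0.0000 ≤ continuation, so V_uu = 0.0000
Node ud (S = 86.4): continuation = 1/1.12·[0.7333·0.0000 + 0.2667·13.2400] = 3.1524; exercise value = 4.6000 > continuation, so V_ud = 4.6000 (exercise)
Node dd (S = 64.8): continuation = 1/1.12·[0.7333·13.2400 + 0.2667·32.6800] = 16.4500; exercise value = 26.2000 > continuation, so V_dd = 26.2000 (exercise)
Node u (S = 96): continuation = 1/1.12·[0.7333·0.0000 + 0.2667·4.6000] = 1.0952; exercise value = 0.0000 ≤ continuation, so V_u = 1.0952
Node d (S = 72): continuation = 1/1.12·[0.7333·4.6000 + 0.2667·26.2000] = 9.2500; exercise value = 19.0000 > continuation, so V_d = 19.0000 (exercise)
Node 0 (S = 80): continuation = 1/1.12·[0.7333·1.0952 + 0.2667·19.0000] = 5.2409; exercise value = 11.0000 > continuation, so V_0 = 11.0000 (exercise)

£11.00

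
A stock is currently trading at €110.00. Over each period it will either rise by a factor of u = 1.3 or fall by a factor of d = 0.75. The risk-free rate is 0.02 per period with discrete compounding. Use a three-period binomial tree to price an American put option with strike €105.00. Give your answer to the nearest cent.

€16.63

Risk-neutral probability p = (1 + 0.02 − 0.75)/(1.3 − 0.75) = 0.2700/0.5500 = 0.4909
Terminal stock prices: S_uuu = 241.7, S_uud = 139.4, S_udd = 80.44, S_ddd = 46.41
Terminal payoffs (K − S): max(-136.7, 0) = 0, max(-34.43, 0) = 0, max(24.56, 0) = 24.56, max(58.59, 0) = 58.59
Node uu (S = 185.9): continuation = 1/1.02·[0.4909·0.0000 + 0.5091·0.0000] = 0.0000; exercise value = 0.0000 ≤ continuation, so V_uu = 0.0000
Node ud (S = 107.2): continuation = 1/1.02·[0.4909·0.0000 + 0.5091·24.5625] = 12.2594; exercise value = 0.0000 ≤ continuation, so V_ud = 12.2594
Node dd (S = 61.88): continuation = 1/1.02·[0.4909·24.5625 + 0.5091·58.5938] = 41.0662; exercise value = 43.1250 > continuation, so V_dd = 43.1250 (exercise)
Node u (S = 143): continuation = 1/1.02·[0.4909·0.0000 + 0.5091·12.2594] = 6.1188; exercise value = 0.0000 ≤ continuation, so V_u = 6.1188
Node d (S = 82.5): continuation = 1/1.02·[0.4909·12.2594 + 0.5091·43.1250] = 27.4243; exercise value = 22.5000 ≤ continuation, so V_d = 27.4243
Node 0 (S = 110): continuation = 1/1.02·[0.4909·6.1188 + 0.5091·27.4243] = 16.6326; exercise value = 0.0000 ≤ continuation, so V_0 = 16.6326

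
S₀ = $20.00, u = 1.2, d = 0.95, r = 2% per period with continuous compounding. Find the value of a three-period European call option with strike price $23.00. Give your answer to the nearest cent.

Risk-neutral probability p = (e^0.02 − 0.95)/(1.2 − 0.95) = 0.0702/0.2500 = 0.2808
Terminal stock prices: S_uuu = 34.56, S_uud = 27.36, S_udd = 21.66, S_ddd = 17.15
Terminal payoffs (S − K): max(11.56, 0) = 11.56, max(4.36, 0) = 4.36, max(-1.34, 0) = 0, max(-5.853, 0) = 0
Node uu (S = 28.8): V_uu = e^(−0.02)·[0.2808·11.5600 + 0.7192·4.3600] = 6.2554
Node ud (S = 22.8): V_ud = e^(−0.02)·[0.2808·4.3600 + 0.7192·0.0000] = 1.2001
Node dd (S = 18.05): V_dd = e^(−0.02)·[0.2808·0.0000 + 0.7192·0.0000] = 0.0000
Node u (S = 24): V_u = e^(−0.02)·[0.2808·6.2554 + 0.7192·1.2001] = 2.5678
Node d (S = 19): V_d = e^(−0.02)·[0.2808·1.2001 + 0.7192·0.0000] = 0.3303
Node 0 (S = 20): V_0 = e^(−0.02)·[0.2808·2.5678 + 0.7192·0.3303] = 0.9396

$0.94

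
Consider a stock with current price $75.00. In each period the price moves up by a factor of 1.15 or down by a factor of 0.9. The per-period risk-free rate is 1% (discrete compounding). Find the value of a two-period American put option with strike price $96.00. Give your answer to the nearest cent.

Risk-neutral probability p = (1 + 0.01 − 0.9)/(1.15 − 0.9) = 0.1100/0.2500 = 0.4400
Terminal stock prices: S_uu = 99.19, S_ud = 77.62, S_dd = 60.75
Terminal payoffs (K − S): max(-3.187, 0) = 0, max(18.38, 0) = 18.38, max(35.25, 0) = 35.25
Node u (S = 86.25): continuation = 1/1.01·[0.4400·0.0000 + 0.5600·18.3750] = 10.1881; exercise value = 9.7500 ≤ continuation, so V_u = 10.1881
Node d (S = 67.5): continuation = 1/1.01·[0.4400·18.3750 + 0.5600·35.2500] = 27.5495; exercise value = 28.5000 > continuation, so V_d = 28.5000 (exercise)
Node 0 (S = 75): continuation = 1/1.01·[0.4400·10.1881 + 0.5600·28.5000] = 20.2404; exercise value = 21.0000 > continuation, so V_0 = 21.0000 (exercise)

$21.00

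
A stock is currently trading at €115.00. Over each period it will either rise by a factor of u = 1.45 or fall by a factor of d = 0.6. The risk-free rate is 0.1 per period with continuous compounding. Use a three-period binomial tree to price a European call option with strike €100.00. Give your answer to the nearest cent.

Risk-neutral probability p = (e^0.1 − 0.6)/(1.45 − 0.6) = 0.5052/0.8500 = 0.5943
Terminal stock prices: S_uuu = 350.6, S_uud = 145.1, S_udd = 60.03, S_ddd = 24.84
Terminal payoffs (S − K): max(250.6, 0) = 250.6, max(45.07, 0) = 45.07, max(-39.97, 0) = 0, max(-75.16, 0) = 0
Node uu (S = 241.8): V_uu = e^(−0.1)·[0.5943·250.5919 + 0.4057·45.0725] = 151.3038
Node ud (S = 100): V_ud = e^(−0.1)·[0.5943·45.0725 + 0.4057·0.0000] = 24.2383
Node dd (S = 41.4): V_dd = e^(−0.1)·[0.5943·0.0000 + 0.4057·0.0000] = 0.0000
Node u (S = 166.8): V_u = e^(−0.1)·[0.5943·151.3038 + 0.4057·24.2383] = 90.2627
Node d (S = 69): V_d = e^(−0.1)·[0.5943·24.2383 + 0.4057·0.0000] = 13.0344
Node 0 (S = 115): V_0 = e^(−0.1)·[0.5943·90.2627 + 0.4057·13.0344] = 53.3244

€53.32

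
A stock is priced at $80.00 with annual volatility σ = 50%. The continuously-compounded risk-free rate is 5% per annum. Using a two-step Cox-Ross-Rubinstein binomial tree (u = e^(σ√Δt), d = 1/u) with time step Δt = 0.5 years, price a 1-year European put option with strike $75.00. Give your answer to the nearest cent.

$10.32

CRR parameters: u = e^(σ√Δt) = e^(0.5·√0.5) = 1.4241, d = 1/u = 0.7022
Per-period rate: rΔt = 0.05·0.5 = 0.025, so R = e^0.025 = 1.0253
Risk-neutral probability p = (e^0.025 − 0.7022)/(1.4241 − 0.7022) = 0.3231/0.7219 = 0.4476
Terminal stock prices: S_uu = 162.2, S_ud = 80, S_dd = 39.45
Terminal payoffs (K − S): max(-87.25, 0) = 0, max(-5, 0) = 0, max(35.55, 0) = 35.55
Node u (S = 113.9): V_u = e^(−0.025)·[0.4476·0.0000 + 0.5524·0.0000] = 0.0000
Node d (S = 56.18): V_d = e^(−0.025)·[0.4476·0.0000 + 0.5524·35.5545] = 19.1558
Node 0 (S = 80): V_0 = e^(−0.025)·[0.4476·0.0000 + 0.5524·19.1558] = 10.3207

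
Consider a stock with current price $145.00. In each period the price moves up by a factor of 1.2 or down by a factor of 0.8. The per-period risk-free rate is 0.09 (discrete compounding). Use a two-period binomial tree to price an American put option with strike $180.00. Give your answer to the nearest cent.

Risk-neutral probability p = (1 + 0.09 − 0.8)/(1.2 − 0.8) = 0.2900/0.4000 = 0.7250
Terminal stock prices: S_uu = 208.8, S_ud = 139.2, S_dd = 92.8
Terminal payoffs (K − S): max(-28.8, 0) = 0, max(40.8, 0) = 40.8, max(87.2, 0) = 87.2
Node u (S = 174): continuation = 1/1.09·[0.7250·0.0000 + 0.2750·40.8000] = 10.2936; exercise value = 6.0000 ≤ continuation, so V_u = 10.2936
Node d (S = 116): continuation = 1/1.09·[0.7250·40.8000 + 0.2750·87.2000] = 49.1376; exercise value = 64.0000 > continuation, so V_d = 64.0000 (exercise)
Node 0 (S = 145): continuation = 1/1.09·[0.7250·10.2936 + 0.2750·64.0000] = 22.9934; exercise value = 35.0000 > continuation, so V_0 = 35.0000 (exercise)

$35.00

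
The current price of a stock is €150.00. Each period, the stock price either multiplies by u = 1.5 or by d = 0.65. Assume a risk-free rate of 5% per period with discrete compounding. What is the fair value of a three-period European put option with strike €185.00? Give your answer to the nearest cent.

Risk-neutral probability p = (1 + 0.05 − 0.65)/(1.5 − 0.65) = 0.4000/0.8500 = 0.4706
Terminal stock prices: S_uuu = 506.2, S_uud = 219.4, S_udd = 95.06, S_ddd = 41.19
Terminal payoffs (K − S): max(-321.2, 0) = 0, max(-34.38, 0) = 0, max(89.94, 0) = 89.94, max(143.8, 0) = 143.8
Node uu (S = 337.5): V_uu = 1/1.05·[0.4706·0.0000 + 0.5294·0.0000] = 0.0000
Node ud (S = 146.2): V_ud = 1/1.05·[0.4706·0.0000 + 0.5294·89.9375] = 45.3466
Node dd (S = 63.38): V_dd = 1/1.05·[0.4706·89.9375 + 0.5294·143.8063] = 112.8155
Node u (S = 225): V_u = 1/1.05·[0.4706·0.0000 + 0.5294·45.3466] = 22.8639
Node d (S = 97.5): V_d = 1/1.05·[0.4706·45.3466 + 0.5294·112.8155] = 77.2052
Node 0 (S = 150): V_0 = 1/1.05·[0.4706·22.8639 + 0.5294·77.2052] = 49.1741

€49.17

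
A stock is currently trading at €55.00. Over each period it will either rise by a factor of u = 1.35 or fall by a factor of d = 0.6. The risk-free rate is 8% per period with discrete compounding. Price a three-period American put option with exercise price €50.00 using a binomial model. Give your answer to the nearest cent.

Risk-neutral probability p = (1 + 0.08 − 0.6)/(1.35 − 0.6) = 0.4800/0.7500 = 0.6400
Terminal stock prices: S_uuu = 135.3, S_uud = 60.14, S_udd = 26.73, S_ddd = 11.88
Terminal payoffs (K − S): max(-85.32, 0) = 0, max(-10.14, 0) = 0, max(23.27, 0) = 23.27, max(38.12, 0) = 38.12
Node uu (S = 100.2): continuation = 1/1.08·[0.6400·0.0000 + 0.3600·0.0000] = 0.0000; exercise value = 0.0000 ≤ continuation, so V_uu = 0.0000
Node ud (S = 44.55): continuation = 1/1.08·[0.6400·0.0000 + 0.3600·23.2700] = 7.7567; exercise value = 5.4500 ≤ continuation, so V_ud = 7.7567
Node dd (S = 19.8): continuation = 1/1.08·[0.6400·23.2700 + 0.3600·38.1200] = 26.4963; exercise value = 30.2000 > continuation, so V_dd = 30.2000 (exercise)
Node u (S = 74.25): continuation = 1/1.08·[0.6400·0.0000 + 0.3600·7.7567] = 2.5856; exercise value = 0.0000 ≤ continuation, so V_u = 2.5856
Node d (S = 33): continuation = 1/1.08·[0.6400·7.7567 + 0.3600·30.2000] = 14.6632; exercise value = 17.0000 > continuation, so V_d = 17.0000 (exercise)
Node 0 (S = 55): continuation = 1/1.08·[0.6400·2.5856 + 0.3600·17.0000] = 7.1988; exercise value = 0.0000 ≤ continuation, so V_0 = 7.1988

€7.20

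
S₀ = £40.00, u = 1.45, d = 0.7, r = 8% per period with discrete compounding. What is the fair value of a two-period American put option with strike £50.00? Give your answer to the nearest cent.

£12.06

Risk-neutral probability p = (1 + 0.08 − 0.7)/(1.45 − 0.7) = 0.3800/0.7500 = 0.5067
Terminal stock prices: S_uu = 84.1, S_ud = 40.6, S_dd = 19.6
Terminal payoffs (K − S): max(-34.1, 0) = 0, max(9.4, 0) = 9.4, max(30.4, 0) = 30.4
Node u (S = 58): continuation = 1/1.08·[0.5067·0.0000 + 0.4933·9.4000] = 4.2938; exercise value = 0.0000 ≤ continuation, so V_u = 4.2938
Node d (S = 28): continuation = 1/1.08·[0.5067·9.4000 + 0.4933·30.4000] = 18.2963; exercise value = 22.0000 > continuation, so V_d = 22.0000 (exercise)
Node 0 (S = 40): continuation = 1/1.08·[0.5067·4.2938 + 0.4933·22.0000] = 12.0638; exercise value = 10.0000 ≤ continuation, so V_0 = 12.0638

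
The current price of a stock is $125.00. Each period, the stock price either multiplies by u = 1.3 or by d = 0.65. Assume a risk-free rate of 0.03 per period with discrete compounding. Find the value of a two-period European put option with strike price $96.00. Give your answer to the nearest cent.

Risk-neutral probability p = (1 + 0.03 − 0.65)/(1.3 − 0.65) = 0.3800/0.6500 = 0.5846
Terminal stock prices: S_uu = 211.3, S_ud = 105.6, S_dd = 52.81
Terminal payoffs (K − S): max(-115.3, 0) = 0, max(-9.625, 0) = 0, max(43.19, 0) = 43.19
Node u (S = 162.5): V_u = 1/1.03·[0.5846·0.0000 + 0.4154·0.0000] = 0.0000
Node d (S = 81.25): V_d = 1/1.03·[0.5846·0.0000 + 0.4154·43.1875] = 17.4169
Node 0 (S = 125): V_0 = 1/1.03·[0.5846·0.0000 + 0.4154·17.4169] = 7.0240

$7.02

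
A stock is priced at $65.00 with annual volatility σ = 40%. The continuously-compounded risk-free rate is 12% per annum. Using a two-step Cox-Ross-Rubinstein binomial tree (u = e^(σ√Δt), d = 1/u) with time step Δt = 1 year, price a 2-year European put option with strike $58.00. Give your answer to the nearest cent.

CRR parameters: u = e^(σ√Δt) = e^(0.4·√1) = 1.4918, d = 1/u = 0.6703
Per-period rate: rΔt = 0.12·1 = 0.12, so R = e^0.12 = 1.1275
Risk-neutral probability p = (e^0.12 − 0.6703)/(1.4918 − 0.6703) = 0.4572/0.8215 = 0.5565
Terminal stock prices: S_uu = 144.7, S_ud = 65, S_dd = 29.21
Terminal payoffs (K − S): max(-86.66, 0) = 0, max(-7, 0) = 0, max(28.79, 0) = 28.79
Node u (S = 96.97): V_u = e^(−0.12)·[0.5565·0.0000 + 0.4435·0.0000] = 0.0000
Node d (S = 43.57): V_d = e^(−0.12)·[0.5565·0.0000 + 0.4435·28.7936] = 11.3257
Node 0 (S = 65): V_0 = e^(−0.12)·[0.5565·0.0000 + 0.4435·11.3257] = 4.4548

$4.45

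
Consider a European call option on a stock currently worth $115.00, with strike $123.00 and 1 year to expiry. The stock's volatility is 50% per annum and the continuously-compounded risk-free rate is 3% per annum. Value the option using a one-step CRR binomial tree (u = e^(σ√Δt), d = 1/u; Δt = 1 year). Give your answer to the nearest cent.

$26.29

CRR parameters: u = e^(σ√Δt) = e^(0.5·√1) = 1.6487, d = 1/u = 0.6065
Per-period rate: rΔt = 0.03·1 = 0.03, so R = e^0.03 = 1.0305
Risk-neutral probability p = (e^0.03 − 0.6065)/(1.6487 − 0.6065) = 0.4239/1.0422 = 0.4068
Terminal stock prices: S_u = 189.6, S_d = 69.75
Terminal payoffs (S − K): max(66.6, 0) = 66.6, max(-53.25, 0) = 0
Node 0 (S = 115): V_0 = e^(−0.03)·[0.4068·66.6029 + 0.5932·0.0000] = 26.2909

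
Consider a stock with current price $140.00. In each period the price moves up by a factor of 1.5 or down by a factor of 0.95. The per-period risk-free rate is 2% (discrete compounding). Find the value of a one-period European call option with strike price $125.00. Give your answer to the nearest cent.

$17.45

Risk-neutral probability p = (1 + 0.02 − 0.95)/(1.5 − 0.95) = 0.0700/0.5500 = 0.1273
Terminal stock prices: S_u = 210, S_d = 133
Terminal payoffs (S − K): max(85, 0) = 85, max(8, 0) = 8
Node 0 (S = 140): V_0 = 1/1.02·[0.1273·85.0000 + 0.8727·8.0000] = 17.4510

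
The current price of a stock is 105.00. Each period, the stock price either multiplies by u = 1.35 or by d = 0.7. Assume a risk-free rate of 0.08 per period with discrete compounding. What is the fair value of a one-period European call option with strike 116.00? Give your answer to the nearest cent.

13.94

Risk-neutral probability p = (1 + 0.08 − 0.7)/(1.35 − 0.7) = 0.3800/0.6500 = 0.5846
Terminal stock prices: S_u = 141.8, S_d = 73.5
Terminal payoffs (S − K): max(25.75, 0) = 25.75, max(-42.5, 0) = 0
Node 0 (S = 105): V_0 = 1/1.08·[0.5846·25.7500 + 0.4154·0.0000] = 13.9387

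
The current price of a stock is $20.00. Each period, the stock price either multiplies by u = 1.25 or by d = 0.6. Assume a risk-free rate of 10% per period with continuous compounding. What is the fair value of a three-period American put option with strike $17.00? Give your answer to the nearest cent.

$1.29

Risk-neutral probability p = (e^0.1 − 0.6)/(1.25 − 0.6) = 0.5052/0.6500 = 0.7772
Terminal stock prices: S_uuu = 39.06, S_uud = 18.75, S_udd = 9, S_ddd = 4.32
Terminal payoffs (K − S): max(-22.06, 0) = 0, max(-1.75, 0) = 0, max(8, 0) = 8, max(12.68, 0) = 12.68
Node uu (S = 31.25): continuation = e^(−0.1)·[0.7772·0.0000 + 0.2228·0.0000] = 0.0000; exercise value = 0.0000 ≤ continuation, so V_uu = 0.0000
Node ud (S = 15): continuation = e^(−0.1)·[0.7772·0.0000 + 0.2228·8.0000] = 1.6129; exercise value = 2.0000 > continuation, so V_ud = 2.0000 (exercise)
Node dd (S = 7.2): continuation = e^(−0.1)·[0.7772·8.0000 + 0.2228·12.6800] = 8.1822; exercise value = 9.8000 > continuation, so V_dd = 9.8000 (exercise)
Node u (S = 25): continuation = e^(−0.1)·[0.7772·0.0000 + 0.2228·2.0000] = 0.4032; exercise value = 0.0000 ≤ continuation, so V_u = 0.4032
Node d (S = 12): continuation = e^(−0.1)·[0.7772·2.0000 + 0.2228·9.8000] = 3.3822; exercise value = 5.0000 > continuation, so V_d = 5.0000 (exercise)
Node 0 (S = 20): continuation = e^(−0.1)·[0.7772·0.4032 + 0.2228·5.0000] = 1.2916; exercise value = 0.0000 ≤ continuation, so V_0 = 1.2916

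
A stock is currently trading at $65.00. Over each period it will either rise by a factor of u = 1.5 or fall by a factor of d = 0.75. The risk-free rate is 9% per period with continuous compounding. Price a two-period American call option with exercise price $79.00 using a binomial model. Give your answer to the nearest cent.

Risk-neutral probability p = (e^0.09 − 0.75)/(1.5 − 0.75) = 0.3442/0.7500 = 0.4589
Terminal stock prices: S_uu = 146.2, S_ud = 73.12, S_dd = 36.56
Terminal payoffs (S − K): max(67.25, 0) = 67.25, max(-5.875, 0) = 0, max(-42.44, 0) = 0
Node u (S = 97.5): continuation = e^(−0.09)·[0.4589·67.2500 + 0.5411·0.0000] = 28.2048; exercise value = 18.5000 ≤ continuation, so V_u = 28.2048
Node d (S = 48.75): continuation = e^(−0.09)·[0.4589·0.0000 + 0.5411·0.0000] = 0.0000; exercise value = 0.0000 ≤ continuation, so V_d = 0.0000
Node 0 (S = 65): continuation = e^(−0.09)·[0.4589·28.2048 + 0.5411·0.0000] = 11.8292; exercise value = 0.0000 ≤ continuation, so V_0 = 11.8292

$11.83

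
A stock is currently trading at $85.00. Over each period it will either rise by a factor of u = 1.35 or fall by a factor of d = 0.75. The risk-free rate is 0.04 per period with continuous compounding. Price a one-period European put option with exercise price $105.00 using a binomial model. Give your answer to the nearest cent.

Risk-neutral probability p = (e^0.04 − 0.75)/(1.35 − 0.75) = 0.2908/0.6000 = 0.4847
Terminal stock prices: S_u = 114.8, S_d = 63.75
Terminal payoffs (K − S): max(-9.75, 0) = 0, max(41.25, 0) = 41.25
Node 0 (S = 85): V_0 = e^(−0.04)·[0.4847·0.0000 + 0.5153·41.2500] = 20.4233

$20.42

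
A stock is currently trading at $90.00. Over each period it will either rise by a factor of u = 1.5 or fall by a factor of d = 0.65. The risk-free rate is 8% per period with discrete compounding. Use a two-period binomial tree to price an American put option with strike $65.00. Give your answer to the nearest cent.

$5.65

Risk-neutral probability p = (1 + 0.08 − 0.65)/(1.5 − 0.65) = 0.4300/0.8500 = 0.5059
Terminal stock prices: S_uu = 202.5, S_ud = 87.75, S_dd = 38.03
Terminal payoffs (K − S): max(-137.5, 0) = 0, max(-22.75, 0) = 0, max(26.97, 0) = 26.97
Node u (S = 135): continuation = 1/1.08·[0.5059·0.0000 + 0.4941·0.0000] = 0.0000; exercise value = 0.0000 ≤ continuation, so V_u = 0.0000
Node d (S = 58.5): continuation = 1/1.08·[0.5059·0.0000 + 0.4941·26.9750] = 12.3415; exercise value = 6.5000 ≤ continuation, so V_d = 12.3415
Node 0 (S = 90): continuation = 1/1.08·[0.5059·0.0000 + 0.4941·12.3415] = 5.6464; exercise value = 0.0000 ≤ continuation, so V_0 = 5.6464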